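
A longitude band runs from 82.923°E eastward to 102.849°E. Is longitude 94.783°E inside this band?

Yes

Band width going east from +82.923° to +102.849°: ((102.849 − 82.923) mod 360) = 19.926°.
Offset of +94.783° east of the west edge: ((94.783 − 82.923) mod 360) = 11.860°.
11.860° ≤ 19.926° ⇒ inside.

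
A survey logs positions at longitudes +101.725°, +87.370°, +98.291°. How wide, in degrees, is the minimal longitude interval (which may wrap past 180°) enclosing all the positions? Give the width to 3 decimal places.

14.355°

Sort the longitudes: +87.370°, +98.291°, +101.725°.
Eastward gaps between consecutive values (wrapping around): 10.921°, 3.434°, 345.645°.
Largest gap = 345.645° ⇒ minimal covering band is its complement: 360° − 345.645° = 14.355°.
Band runs from +87.370° eastward to +101.725°.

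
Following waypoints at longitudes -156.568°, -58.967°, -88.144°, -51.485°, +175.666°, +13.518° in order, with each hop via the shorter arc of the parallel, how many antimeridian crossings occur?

1

Leg 1: -156.568° → -58.967°, shortest Δλ = 97.601° (east) — does not cross 180°.
Leg 2: -58.967° → -88.144°, shortest Δλ = -29.177° (west) — does not cross 180°.
Leg 3: -88.144° → -51.485°, shortest Δλ = 36.659° (east) — does not cross 180°.
Leg 4: -51.485° → +175.666°, shortest Δλ = -132.849° (west) — crosses 180°.
Leg 5: +175.666° → +13.518°, shortest Δλ = -162.148° (west) — does not cross 180°.
Total crossings: 1.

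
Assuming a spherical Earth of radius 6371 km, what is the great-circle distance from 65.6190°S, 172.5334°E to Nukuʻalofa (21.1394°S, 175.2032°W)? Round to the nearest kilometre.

Δλ = -175.2032 − 172.5334 = -347.7366°; wrapped into (−180°, 180°]: 12.2634°.
Δφ = -21.1394 − -65.6190 = 44.4796°.
a = sin²(Δφ/2) + cos φ₁ · cos φ₂ · sin²(Δλ/2) = 0.147643.
c = 2·atan2(√a, √(1−a)) = 0.78878 rad → d = 6371·c ≈ 5025.29 km.

5025 km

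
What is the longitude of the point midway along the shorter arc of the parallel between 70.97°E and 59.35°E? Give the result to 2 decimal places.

65.16°E

Signed shortest Δλ from +70.97° to +59.35° is -11.62°.
Midpoint longitude = +70.97° + (-11.62°)/2 = +70.97° − 5.81° = +65.16°.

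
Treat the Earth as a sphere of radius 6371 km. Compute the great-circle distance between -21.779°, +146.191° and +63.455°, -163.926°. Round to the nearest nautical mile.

Δλ = -163.926 − 146.191 = -310.117°; wrapped into (−180°, 180°]: 49.883°.
Δφ = 63.455 − -21.779 = 85.234°.
a = sin²(Δφ/2) + cos φ₁ · cos φ₂ · sin²(Δλ/2) = 0.532254.
c = 2·atan2(√a, √(1−a)) = 1.63535 rad → d = 6371·c ≈ 10418.81 km ≈ 5625.71 nmi.

5626 nmi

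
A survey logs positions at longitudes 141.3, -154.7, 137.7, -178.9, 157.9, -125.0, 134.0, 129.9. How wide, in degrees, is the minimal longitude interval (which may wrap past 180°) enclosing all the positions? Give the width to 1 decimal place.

105.1°

Sort the longitudes: -178.9°, -154.7°, -125.0°, +129.9°, +134.0°, +137.7°, +141.3°, +157.9°.
Eastward gaps between consecutive values (wrapping around): 24.2°, 29.7°, 254.9°, 4.1°, 3.7°, 3.6°, 16.6°, 23.2°.
Largest gap = 254.9° ⇒ minimal covering band is its complement: 360° − 254.9° = 105.1°.
Band runs from +129.9° eastward to -125.0°, crossing the antimeridian.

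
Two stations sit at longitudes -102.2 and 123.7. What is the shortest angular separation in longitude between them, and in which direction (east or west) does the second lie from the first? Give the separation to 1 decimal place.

134.1° west

Raw difference: 123.7 − -102.2 = 225.9°.
Normalise into (−180°, 180°]: 225.9° − 360° = -134.1°.
Negative ⇒ the second point lies to the west; separation 134.1°.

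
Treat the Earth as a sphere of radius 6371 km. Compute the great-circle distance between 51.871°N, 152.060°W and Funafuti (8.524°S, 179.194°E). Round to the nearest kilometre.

7255 km

Δλ = 179.194 − -152.060 = 331.254°; wrapped into (−180°, 180°]: -28.746°.
Δφ = -8.524 − 51.871 = -60.395°.
a = sin²(Δφ/2) + cos φ₁ · cos φ₂ · sin²(Δλ/2) = 0.290617.
c = 2·atan2(√a, √(1−a)) = 1.13871 rad → d = 6371·c ≈ 7254.72 km.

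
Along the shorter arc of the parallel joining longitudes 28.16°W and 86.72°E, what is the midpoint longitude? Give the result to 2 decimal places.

Signed shortest Δλ from -28.16° to +86.72° is +114.88°.
Midpoint longitude = -28.16° + (+114.88°)/2 = -28.16° + 57.44° = +29.28°.

29.28°E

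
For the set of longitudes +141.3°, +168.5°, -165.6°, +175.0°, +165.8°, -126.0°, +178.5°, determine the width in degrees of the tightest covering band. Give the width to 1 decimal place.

92.7°

Sort the longitudes: -165.6°, -126.0°, +141.3°, +165.8°, +168.5°, +175.0°, +178.5°.
Eastward gaps between consecutive values (wrapping around): 39.6°, 267.3°, 24.5°, 2.7°, 6.5°, 3.5°, 15.9°.
Largest gap = 267.3° ⇒ minimal covering band is its complement: 360° − 267.3° = 92.7°.
Band runs from +141.3° eastward to -126.0°, crossing the antimeridian.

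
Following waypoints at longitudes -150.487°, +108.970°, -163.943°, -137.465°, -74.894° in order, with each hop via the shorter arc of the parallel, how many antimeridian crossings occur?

2

Leg 1: -150.487° → +108.970°, shortest Δλ = -100.543° (west) — crosses 180°.
Leg 2: +108.970° → -163.943°, shortest Δλ = 87.087° (east) — crosses 180°.
Leg 3: -163.943° → -137.465°, shortest Δλ = 26.478° (east) — does not cross 180°.
Leg 4: -137.465° → -74.894°, shortest Δλ = 62.571° (east) — does not cross 180°.
Total crossings: 2.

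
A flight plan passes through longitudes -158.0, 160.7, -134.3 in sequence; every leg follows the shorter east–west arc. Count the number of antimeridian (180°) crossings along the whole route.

Leg 1: -158.0° → +160.7°, shortest Δλ = -41.3° (west) — crosses 180°.
Leg 2: +160.7° → -134.3°, shortest Δλ = 65.0° (east) — crosses 180°.
Total crossings: 2.

2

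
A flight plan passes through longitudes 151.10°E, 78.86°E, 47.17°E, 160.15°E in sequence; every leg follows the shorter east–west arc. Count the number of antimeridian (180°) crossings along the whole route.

0

Leg 1: +151.10° → +78.86°, shortest Δλ = -72.24° (west) — does not cross 180°.
Leg 2: +78.86° → +47.17°, shortest Δλ = -31.69° (west) — does not cross 180°.
Leg 3: +47.17° → +160.15°, shortest Δλ = 112.98° (east) — does not cross 180°.
Total crossings: 0.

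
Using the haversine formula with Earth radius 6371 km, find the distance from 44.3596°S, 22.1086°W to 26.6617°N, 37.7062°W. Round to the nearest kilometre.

8055 km

Δλ = -37.7062 − -22.1086 = -15.5976°.
Δφ = 26.6617 − -44.3596 = 71.0213°.
a = sin²(Δφ/2) + cos φ₁ · cos φ₂ · sin²(Δλ/2) = 0.349157.
c = 2·atan2(√a, √(1−a)) = 1.26433 rad → d = 6371·c ≈ 8055.08 km.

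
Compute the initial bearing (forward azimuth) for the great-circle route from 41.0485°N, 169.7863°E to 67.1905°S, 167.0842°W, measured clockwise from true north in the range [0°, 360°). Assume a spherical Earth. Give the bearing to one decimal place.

170.7°

Δλ = -167.0842 − 169.7863 = -336.8705°; wrapped into (−180°, 180°]: 23.1295°.
θ = atan2( sin Δλ · cos φ₂ , cos φ₁ · sin φ₂ − sin φ₁ · cos φ₂ · cos Δλ )
  = atan2(0.15228, -0.92930) = 170.694° → normalised to [0°, 360°): 170.694°.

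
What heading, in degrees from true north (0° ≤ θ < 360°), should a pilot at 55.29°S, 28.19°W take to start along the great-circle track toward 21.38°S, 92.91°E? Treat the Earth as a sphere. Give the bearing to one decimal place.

127.1°

Δλ = 92.91 − -28.19 = 121.10°.
θ = atan2( sin Δλ · cos φ₂ , cos φ₁ · sin φ₂ − sin φ₁ · cos φ₂ · cos Δλ )
  = atan2(0.79734, -0.60298) = 127.098° → normalised to [0°, 360°): 127.098°.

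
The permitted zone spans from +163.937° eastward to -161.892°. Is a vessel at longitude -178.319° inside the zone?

Band width going east from +163.937° to -161.892°: ((-161.892 − 163.937) mod 360) = 34.171°.
Offset of -178.319° east of the west edge: ((-178.319 − 163.937) mod 360) = 17.744°.
17.744° ≤ 34.171° ⇒ inside.

Yes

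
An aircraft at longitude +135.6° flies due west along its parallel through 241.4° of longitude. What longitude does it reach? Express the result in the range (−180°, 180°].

Start at +135.6°; shift −241.4° → -105.8°.
-105.8° already lies in (−180°, 180°].

-105.8°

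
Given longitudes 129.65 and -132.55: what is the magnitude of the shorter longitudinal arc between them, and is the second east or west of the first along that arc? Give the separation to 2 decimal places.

Raw difference: -132.55 − 129.65 = -262.2°.
Normalise into (−180°, 180°]: -262.2° + 360° = 97.8°.
Positive ⇒ the second point lies to the east; separation 97.80°.

97.80° east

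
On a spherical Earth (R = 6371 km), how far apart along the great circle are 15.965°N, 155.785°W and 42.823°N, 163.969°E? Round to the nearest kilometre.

4839 km

Δλ = 163.969 − -155.785 = 319.754°; wrapped into (−180°, 180°]: -40.246°.
Δφ = 42.823 − 15.965 = 26.858°.
a = sin²(Δφ/2) + cos φ₁ · cos φ₂ · sin²(Δλ/2) = 0.137400.
c = 2·atan2(√a, √(1−a)) = 0.75947 rad → d = 6371·c ≈ 4838.59 km.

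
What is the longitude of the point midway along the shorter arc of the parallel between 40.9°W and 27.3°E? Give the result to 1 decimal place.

Signed shortest Δλ from -40.9° to +27.3° is +68.2°.
Midpoint longitude = -40.9° + (+68.2°)/2 = -40.9° + 34.1° = -6.8°.

6.8°W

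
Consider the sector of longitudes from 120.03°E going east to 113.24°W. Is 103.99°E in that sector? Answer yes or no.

Band width going east from +120.03° to -113.24°: ((-113.24 − 120.03) mod 360) = 126.73°.
Offset of +103.99° east of the west edge: ((103.99 − 120.03) mod 360) = 343.96°.
343.96° > 126.73° ⇒ outside.

No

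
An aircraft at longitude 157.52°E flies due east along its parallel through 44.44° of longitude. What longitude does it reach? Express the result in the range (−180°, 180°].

158.04°W

Start at +157.52°; shift +44.44° → +201.96°.
+201.96° lies outside (−180°, 180°]; subtract 360° → -158.04°.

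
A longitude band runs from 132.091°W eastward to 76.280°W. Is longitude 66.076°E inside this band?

Band width going east from -132.091° to -76.280°: ((-76.280 − -132.091) mod 360) = 55.811°.
Offset of +66.076° east of the west edge: ((66.076 − -132.091) mod 360) = 198.167°.
198.167° > 55.811° ⇒ outside.

No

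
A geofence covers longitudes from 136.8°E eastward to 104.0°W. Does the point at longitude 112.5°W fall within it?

Band width going east from +136.8° to -104.0°: ((-104.0 − 136.8) mod 360) = 119.2°.
Offset of -112.5° east of the west edge: ((-112.5 − 136.8) mod 360) = 110.7°.
110.7° ≤ 119.2° ⇒ inside.

Yes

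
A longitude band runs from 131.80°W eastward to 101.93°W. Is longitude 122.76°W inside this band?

Band width going east from -131.80° to -101.93°: ((-101.93 − -131.80) mod 360) = 29.87°.
Offset of -122.76° east of the west edge: ((-122.76 − -131.80) mod 360) = 9.04°.
9.04° ≤ 29.87° ⇒ inside.

Yes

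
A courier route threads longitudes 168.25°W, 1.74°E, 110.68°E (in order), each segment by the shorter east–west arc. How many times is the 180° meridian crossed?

0

Leg 1: -168.25° → +1.74°, shortest Δλ = 169.99° (east) — does not cross 180°.
Leg 2: +1.74° → +110.68°, shortest Δλ = 108.94° (east) — does not cross 180°.
Total crossings: 0.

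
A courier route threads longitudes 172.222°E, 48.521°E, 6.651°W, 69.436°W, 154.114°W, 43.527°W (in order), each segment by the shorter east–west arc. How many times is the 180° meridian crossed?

Leg 1: +172.222° → +48.521°, shortest Δλ = -123.701° (west) — does not cross 180°.
Leg 2: +48.521° → -6.651°, shortest Δλ = -55.172° (west) — does not cross 180°.
Leg 3: -6.651° → -69.436°, shortest Δλ = -62.785° (west) — does not cross 180°.
Leg 4: -69.436° → -154.114°, shortest Δλ = -84.678° (west) — does not cross 180°.
Leg 5: -154.114° → -43.527°, shortest Δλ = 110.587° (east) — does not cross 180°.
Total crossings: 0.

0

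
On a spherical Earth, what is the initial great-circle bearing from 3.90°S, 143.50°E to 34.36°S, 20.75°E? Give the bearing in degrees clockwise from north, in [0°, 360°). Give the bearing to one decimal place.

229.5°

Δλ = 20.75 − 143.50 = -122.75°.
θ = atan2( sin Δλ · cos φ₂ , cos φ₁ · sin φ₂ − sin φ₁ · cos φ₂ · cos Δλ )
  = atan2(-0.69428, -0.59346) = -130.523° → normalised to [0°, 360°): 229.477°.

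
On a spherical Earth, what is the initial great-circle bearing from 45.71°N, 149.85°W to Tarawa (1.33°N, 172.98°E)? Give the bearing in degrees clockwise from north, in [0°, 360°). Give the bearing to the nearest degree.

Δλ = 172.98 − -149.85 = 322.83°; wrapped into (−180°, 180°]: -37.17°.
θ = atan2( sin Δλ · cos φ₂ , cos φ₁ · sin φ₂ − sin φ₁ · cos φ₂ · cos Δλ )
  = atan2(-0.60402, -0.55403) = -132.528° → normalised to [0°, 360°): 227.472°.

227°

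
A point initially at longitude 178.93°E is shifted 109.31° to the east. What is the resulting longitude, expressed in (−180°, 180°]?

Start at +178.93°; shift +109.31° → +288.24°.
+288.24° lies outside (−180°, 180°]; subtract 360° → -71.76°.

71.76°W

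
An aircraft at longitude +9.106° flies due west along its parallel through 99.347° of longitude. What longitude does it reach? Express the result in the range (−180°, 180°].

Start at +9.106°; shift −99.347° → -90.241°.
-90.241° already lies in (−180°, 180°].

-90.241°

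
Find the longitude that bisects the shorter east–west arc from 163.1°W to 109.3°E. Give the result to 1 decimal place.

153.1°E

Signed shortest Δλ from -163.1° to +109.3° is -87.6°.
Midpoint longitude = -163.1° + (-87.6°)/2 = -163.1° − 43.8° = -206.9°.
Normalise into (−180°, 180°]: +153.1°.
(The naïve average (-163.1 + +109.3)/2 = -26.9° is on the wrong side of the globe.)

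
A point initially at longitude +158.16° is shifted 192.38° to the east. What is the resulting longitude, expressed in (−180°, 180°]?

-9.46°

Start at +158.16°; shift +192.38° → +350.54°.
+350.54° lies outside (−180°, 180°]; subtract 360° → -9.46°.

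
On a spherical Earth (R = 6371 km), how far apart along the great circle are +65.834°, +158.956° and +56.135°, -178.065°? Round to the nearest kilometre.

Δλ = -178.065 − 158.956 = -337.021°; wrapped into (−180°, 180°]: 22.979°.
Δφ = 56.135 − 65.834 = -9.699°.
a = sin²(Δφ/2) + cos φ₁ · cos φ₂ · sin²(Δλ/2) = 0.016198.
c = 2·atan2(√a, √(1−a)) = 0.25523 rad → d = 6371·c ≈ 1626.09 km.

1626 km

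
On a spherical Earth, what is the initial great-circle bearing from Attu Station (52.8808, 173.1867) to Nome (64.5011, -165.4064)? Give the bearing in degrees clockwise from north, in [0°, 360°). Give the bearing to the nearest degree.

Δλ = -165.4064 − 173.1867 = -338.5931°; wrapped into (−180°, 180°]: 21.4069°.
θ = atan2( sin Δλ · cos φ₂ , cos φ₁ · sin φ₂ − sin φ₁ · cos φ₂ · cos Δλ )
  = atan2(0.15713, 0.22511) = 34.915° → normalised to [0°, 360°): 34.915°.

35°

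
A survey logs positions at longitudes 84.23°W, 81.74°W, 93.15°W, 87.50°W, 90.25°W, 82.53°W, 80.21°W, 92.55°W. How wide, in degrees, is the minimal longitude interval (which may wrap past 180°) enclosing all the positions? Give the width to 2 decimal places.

Sort the longitudes: -93.15°, -92.55°, -90.25°, -87.50°, -84.23°, -82.53°, -81.74°, -80.21°.
Eastward gaps between consecutive values (wrapping around): 0.60°, 2.30°, 2.75°, 3.27°, 1.70°, 0.79°, 1.53°, 347.06°.
Largest gap = 347.06° ⇒ minimal covering band is its complement: 360° − 347.06° = 12.94°.
Band runs from -93.15° eastward to -80.21°.

12.94°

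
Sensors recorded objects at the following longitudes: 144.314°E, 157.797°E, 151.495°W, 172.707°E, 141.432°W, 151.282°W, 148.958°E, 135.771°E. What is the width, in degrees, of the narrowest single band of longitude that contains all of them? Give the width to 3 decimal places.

Sort the longitudes: -151.495°, -151.282°, -141.432°, +135.771°, +144.314°, +148.958°, +157.797°, +172.707°.
Eastward gaps between consecutive values (wrapping around): 0.213°, 9.850°, 277.203°, 8.543°, 4.644°, 8.839°, 14.910°, 35.798°.
Largest gap = 277.203° ⇒ minimal covering band is its complement: 360° − 277.203° = 82.797°.
Band runs from +135.771° eastward to -141.432°, crossing the antimeridian.

82.797°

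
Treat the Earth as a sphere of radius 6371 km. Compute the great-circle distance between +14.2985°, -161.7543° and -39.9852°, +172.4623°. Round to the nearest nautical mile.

Δλ = 172.4623 − -161.7543 = 334.2166°; wrapped into (−180°, 180°]: -25.7834°.
Δφ = -39.9852 − 14.2985 = -54.2837°.
a = sin²(Δφ/2) + cos φ₁ · cos φ₂ · sin²(Δλ/2) = 0.245073.
c = 2·atan2(√a, √(1−a)) = 1.03578 rad → d = 6371·c ≈ 6598.96 km ≈ 3563.15 nmi.

3563 nmi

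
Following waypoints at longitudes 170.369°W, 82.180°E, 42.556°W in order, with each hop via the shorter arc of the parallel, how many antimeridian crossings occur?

Leg 1: -170.369° → +82.180°, shortest Δλ = -107.451° (west) — crosses 180°.
Leg 2: +82.180° → -42.556°, shortest Δλ = -124.736° (west) — does not cross 180°.
Total crossings: 1.

1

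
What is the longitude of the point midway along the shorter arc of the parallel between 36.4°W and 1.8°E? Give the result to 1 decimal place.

Signed shortest Δλ from -36.4° to +1.8° is +38.2°.
Midpoint longitude = -36.4° + (+38.2°)/2 = -36.4° + 19.1° = -17.3°.

17.3°W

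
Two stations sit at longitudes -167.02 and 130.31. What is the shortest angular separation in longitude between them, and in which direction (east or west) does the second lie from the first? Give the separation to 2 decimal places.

62.67° west

Raw difference: 130.31 − -167.02 = 297.33°.
Normalise into (−180°, 180°]: 297.33° − 360° = -62.67°.
Negative ⇒ the second point lies to the west; separation 62.67°.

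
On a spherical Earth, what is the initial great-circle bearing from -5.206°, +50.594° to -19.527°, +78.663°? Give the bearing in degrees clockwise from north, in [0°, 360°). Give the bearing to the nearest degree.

120°

Δλ = 78.663 − 50.594 = 28.069°.
θ = atan2( sin Δλ · cos φ₂ , cos φ₁ · sin φ₂ − sin φ₁ · cos φ₂ · cos Δλ )
  = atan2(0.44347, -0.25741) = 120.133° → normalised to [0°, 360°): 120.133°.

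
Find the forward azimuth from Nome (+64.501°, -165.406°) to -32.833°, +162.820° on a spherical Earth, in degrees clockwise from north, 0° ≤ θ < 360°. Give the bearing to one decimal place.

Δλ = 162.820 − -165.406 = 328.226°; wrapped into (−180°, 180°]: -31.774°.
θ = atan2( sin Δλ · cos φ₂ , cos φ₁ · sin φ₂ − sin φ₁ · cos φ₂ · cos Δλ )
  = atan2(-0.44245, -0.87816) = -153.259° → normalised to [0°, 360°): 206.741°.

206.7°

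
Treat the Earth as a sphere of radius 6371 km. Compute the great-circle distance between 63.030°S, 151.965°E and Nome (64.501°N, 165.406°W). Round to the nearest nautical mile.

7887 nmi

Δλ = -165.406 − 151.965 = -317.371°; wrapped into (−180°, 180°]: 42.629°.
Δφ = 64.501 − -63.030 = 127.531°.
a = sin²(Δφ/2) + cos φ₁ · cos φ₂ · sin²(Δλ/2) = 0.830391.
c = 2·atan2(√a, √(1−a)) = 2.29266 rad → d = 6371·c ≈ 14606.51 km ≈ 7886.89 nmi.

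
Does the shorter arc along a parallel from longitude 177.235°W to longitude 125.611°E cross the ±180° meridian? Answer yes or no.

Naïve |125.611 − -177.235| = 302.846° > 180°, so the shorter arc goes the other way round — across 180°.
Signed shortest Δλ = ((125.611 − -177.235 + 180) mod 360) − 180 = -57.154°.
Going west by 57.154° from -177.235° passes through 180° before reaching +125.611°.

Yes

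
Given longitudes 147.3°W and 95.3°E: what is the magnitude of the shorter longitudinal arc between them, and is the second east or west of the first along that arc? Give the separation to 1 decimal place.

Raw difference: 95.3 − -147.3 = 242.6°.
Normalise into (−180°, 180°]: 242.6° − 360° = -117.4°.
Negative ⇒ the second point lies to the west; separation 117.4°.

117.4° west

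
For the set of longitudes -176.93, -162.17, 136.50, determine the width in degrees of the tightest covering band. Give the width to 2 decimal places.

Sort the longitudes: -176.93°, -162.17°, +136.50°.
Eastward gaps between consecutive values (wrapping around): 14.76°, 298.67°, 46.57°.
Largest gap = 298.67° ⇒ minimal covering band is its complement: 360° − 298.67° = 61.33°.
Band runs from +136.50° eastward to -162.17°, crossing the antimeridian.

61.33°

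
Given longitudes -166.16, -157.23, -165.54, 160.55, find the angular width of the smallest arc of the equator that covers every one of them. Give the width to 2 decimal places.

42.22°

Sort the longitudes: -166.16°, -165.54°, -157.23°, +160.55°.
Eastward gaps between consecutive values (wrapping around): 0.62°, 8.31°, 317.78°, 33.29°.
Largest gap = 317.78° ⇒ minimal covering band is its complement: 360° − 317.78° = 42.22°.
Band runs from +160.55° eastward to -157.23°, crossing the antimeridian.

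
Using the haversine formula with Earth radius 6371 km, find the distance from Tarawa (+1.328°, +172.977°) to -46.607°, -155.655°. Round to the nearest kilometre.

6147 km

Δλ = -155.655 − 172.977 = -328.632°; wrapped into (−180°, 180°]: 31.368°.
Δφ = -46.607 − 1.328 = -47.935°.
a = sin²(Δφ/2) + cos φ₁ · cos φ₂ · sin²(Δλ/2) = 0.215205.
c = 2·atan2(√a, √(1−a)) = 0.96479 rad → d = 6371·c ≈ 6146.68 km.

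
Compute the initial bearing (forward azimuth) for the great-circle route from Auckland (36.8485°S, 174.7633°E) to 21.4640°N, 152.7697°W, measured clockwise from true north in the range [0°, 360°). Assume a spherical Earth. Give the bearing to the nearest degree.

33°

Δλ = -152.7697 − 174.7633 = -327.5330°; wrapped into (−180°, 180°]: 32.4670°.
θ = atan2( sin Δλ · cos φ₂ , cos φ₁ · sin φ₂ − sin φ₁ · cos φ₂ · cos Δλ )
  = atan2(0.49958, 0.76369) = 33.191° → normalised to [0°, 360°): 33.191°.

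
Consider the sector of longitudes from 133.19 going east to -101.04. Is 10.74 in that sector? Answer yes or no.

Band width going east from +133.19° to -101.04°: ((-101.04 − 133.19) mod 360) = 125.77°.
Offset of +10.74° east of the west edge: ((10.74 − 133.19) mod 360) = 237.55°.
237.55° > 125.77° ⇒ outside.

No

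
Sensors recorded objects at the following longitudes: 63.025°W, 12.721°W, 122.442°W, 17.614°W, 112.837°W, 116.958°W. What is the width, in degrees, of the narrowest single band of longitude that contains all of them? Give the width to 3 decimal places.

Sort the longitudes: -122.442°, -116.958°, -112.837°, -63.025°, -17.614°, -12.721°.
Eastward gaps between consecutive values (wrapping around): 5.484°, 4.121°, 49.812°, 45.411°, 4.893°, 250.279°.
Largest gap = 250.279° ⇒ minimal covering band is its complement: 360° − 250.279° = 109.721°.
Band runs from -122.442° eastward to -12.721°.

109.721°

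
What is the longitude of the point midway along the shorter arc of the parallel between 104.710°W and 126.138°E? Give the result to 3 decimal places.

Signed shortest Δλ from -104.710° to +126.138° is -129.152°.
Midpoint longitude = -104.710° + (-129.152°)/2 = -104.710° − 64.576° = -169.286°.
(The naïve average (-104.710 + +126.138)/2 = 10.714° is on the wrong side of the globe.)

169.286°W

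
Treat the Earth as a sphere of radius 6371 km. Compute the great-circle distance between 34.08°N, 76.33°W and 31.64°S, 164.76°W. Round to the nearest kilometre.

Δλ = -164.76 − -76.33 = -88.43°.
Δφ = -31.64 − 34.08 = -65.72°.
a = sin²(Δφ/2) + cos φ₁ · cos φ₂ · sin²(Δλ/2) = 0.637314.
c = 2·atan2(√a, √(1−a)) = 1.84900 rad → d = 6371·c ≈ 11779.98 km.

11780 km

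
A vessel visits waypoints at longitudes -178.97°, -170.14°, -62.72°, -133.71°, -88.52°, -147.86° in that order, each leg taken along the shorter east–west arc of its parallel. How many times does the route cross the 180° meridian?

0

Leg 1: -178.97° → -170.14°, shortest Δλ = 8.83° (east) — does not cross 180°.
Leg 2: -170.14° → -62.72°, shortest Δλ = 107.42° (east) — does not cross 180°.
Leg 3: -62.72° → -133.71°, shortest Δλ = -70.99° (west) — does not cross 180°.
Leg 4: -133.71° → -88.52°, shortest Δλ = 45.19° (east) — does not cross 180°.
Leg 5: -88.52° → -147.86°, shortest Δλ = -59.34° (west) — does not cross 180°.
Total crossings: 0.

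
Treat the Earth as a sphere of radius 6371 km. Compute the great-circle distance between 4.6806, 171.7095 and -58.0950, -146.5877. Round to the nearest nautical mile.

Δλ = -146.5877 − 171.7095 = -318.2972°; wrapped into (−180°, 180°]: 41.7028°.
Δφ = -58.0950 − 4.6806 = -62.7756°.
a = sin²(Δφ/2) + cos φ₁ · cos φ₂ · sin²(Δλ/2) = 0.337999.
c = 2·atan2(√a, √(1−a)) = 1.24084 rad → d = 6371·c ≈ 7905.39 km ≈ 4268.57 nmi.

4269 nmi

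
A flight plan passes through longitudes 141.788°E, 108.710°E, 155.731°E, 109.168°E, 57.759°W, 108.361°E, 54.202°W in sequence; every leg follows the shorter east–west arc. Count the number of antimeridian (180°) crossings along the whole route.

Leg 1: +141.788° → +108.710°, shortest Δλ = -33.078° (west) — does not cross 180°.
Leg 2: +108.710° → +155.731°, shortest Δλ = 47.021° (east) — does not cross 180°.
Leg 3: +155.731° → +109.168°, shortest Δλ = -46.563° (west) — does not cross 180°.
Leg 4: +109.168° → -57.759°, shortest Δλ = -166.927° (west) — does not cross 180°.
Leg 5: -57.759° → +108.361°, shortest Δλ = 166.12° (east) — does not cross 180°.
Leg 6: +108.361° → -54.202°, shortest Δλ = -162.563° (west) — does not cross 180°.
Total crossings: 0.

0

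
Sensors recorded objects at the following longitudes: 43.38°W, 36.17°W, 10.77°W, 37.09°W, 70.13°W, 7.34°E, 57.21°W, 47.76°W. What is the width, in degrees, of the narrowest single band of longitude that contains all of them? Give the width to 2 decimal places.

77.47°

Sort the longitudes: -70.13°, -57.21°, -47.76°, -43.38°, -37.09°, -36.17°, -10.77°, +7.34°.
Eastward gaps between consecutive values (wrapping around): 12.92°, 9.45°, 4.38°, 6.29°, 0.92°, 25.40°, 18.11°, 282.53°.
Largest gap = 282.53° ⇒ minimal covering band is its complement: 360° − 282.53° = 77.47°.
Band runs from -70.13° eastward to +7.34°.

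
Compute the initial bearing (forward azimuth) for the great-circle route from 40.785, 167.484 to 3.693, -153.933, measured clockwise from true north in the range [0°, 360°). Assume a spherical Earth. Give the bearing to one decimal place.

126.5°

Δλ = -153.933 − 167.484 = -321.417°; wrapped into (−180°, 180°]: 38.583°.
θ = atan2( sin Δλ · cos φ₂ , cos φ₁ · sin φ₂ − sin φ₁ · cos φ₂ · cos Δλ )
  = atan2(0.62235, -0.46080) = 126.517° → normalised to [0°, 360°): 126.517°.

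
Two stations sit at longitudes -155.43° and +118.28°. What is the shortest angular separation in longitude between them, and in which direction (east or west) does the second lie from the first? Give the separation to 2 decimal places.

86.29° west

Raw difference: 118.28 − -155.43 = 273.71°.
Normalise into (−180°, 180°]: 273.71° − 360° = -86.29°.
Negative ⇒ the second point lies to the west; separation 86.29°.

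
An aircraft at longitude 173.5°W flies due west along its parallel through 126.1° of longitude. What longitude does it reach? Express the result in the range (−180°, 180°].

60.4°E

Start at -173.5°; shift −126.1° → -299.6°.
-299.6° lies outside (−180°, 180°]; add 360° → +60.4°.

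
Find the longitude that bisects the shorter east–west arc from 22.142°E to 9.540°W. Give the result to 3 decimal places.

6.301°E

Signed shortest Δλ from +22.142° to -9.540° is -31.682°.
Midpoint longitude = +22.142° + (-31.682°)/2 = +22.142° − 15.841° = +6.301°.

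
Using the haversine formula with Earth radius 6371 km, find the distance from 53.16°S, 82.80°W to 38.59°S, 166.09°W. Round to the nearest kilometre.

6267 km

Δλ = -166.09 − -82.80 = -83.29°.
Δφ = -38.59 − -53.16 = 14.57°.
a = sin²(Δφ/2) + cos φ₁ · cos φ₂ · sin²(Δλ/2) = 0.223026.
c = 2·atan2(√a, √(1−a)) = 0.98370 rad → d = 6371·c ≈ 6267.13 km.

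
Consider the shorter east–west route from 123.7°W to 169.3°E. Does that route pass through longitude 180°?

Naïve |169.3 − -123.7| = 293.0° > 180°, so the shorter arc goes the other way round — across 180°.
Signed shortest Δλ = ((169.3 − -123.7 + 180) mod 360) − 180 = -67.0°.
Going west by 67.0° from -123.7° passes through 180° before reaching +169.3°.

Yes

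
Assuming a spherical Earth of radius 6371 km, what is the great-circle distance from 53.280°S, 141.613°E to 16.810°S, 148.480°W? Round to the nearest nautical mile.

Δλ = -148.480 − 141.613 = -290.093°; wrapped into (−180°, 180°]: 69.907°.
Δφ = -16.810 − -53.280 = 36.470°.
a = sin²(Δφ/2) + cos φ₁ · cos φ₂ · sin²(Δλ/2) = 0.285779.
c = 2·atan2(√a, √(1−a)) = 1.12803 rad → d = 6371·c ≈ 7186.67 km ≈ 3880.49 nmi.

3880 nmi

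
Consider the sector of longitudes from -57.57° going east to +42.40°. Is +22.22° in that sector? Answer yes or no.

Band width going east from -57.57° to +42.40°: ((42.40 − -57.57) mod 360) = 99.97°.
Offset of +22.22° east of the west edge: ((22.22 − -57.57) mod 360) = 79.79°.
79.79° ≤ 99.97° ⇒ inside.

Yes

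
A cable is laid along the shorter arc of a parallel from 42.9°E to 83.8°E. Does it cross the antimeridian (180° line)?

No

Signed shortest Δλ = ((83.8 − 42.9 + 180) mod 360) − 180 = 40.9°.
Going east by 40.9° from +42.9° reaches +83.8° without touching 180°.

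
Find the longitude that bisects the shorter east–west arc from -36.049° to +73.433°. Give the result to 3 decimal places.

Signed shortest Δλ from -36.049° to +73.433° is +109.482°.
Midpoint longitude = -36.049° + (+109.482°)/2 = -36.049° + 54.741° = +18.692°.

+18.692°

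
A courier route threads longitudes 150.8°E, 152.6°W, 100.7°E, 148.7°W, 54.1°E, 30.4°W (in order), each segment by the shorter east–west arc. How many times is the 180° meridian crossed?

4

Leg 1: +150.8° → -152.6°, shortest Δλ = 56.6° (east) — crosses 180°.
Leg 2: -152.6° → +100.7°, shortest Δλ = -106.7° (west) — crosses 180°.
Leg 3: +100.7° → -148.7°, shortest Δλ = 110.6° (east) — crosses 180°.
Leg 4: -148.7° → +54.1°, shortest Δλ = -157.2° (west) — crosses 180°.
Leg 5: +54.1° → -30.4°, shortest Δλ = -84.5° (west) — does not cross 180°.
Total crossings: 4.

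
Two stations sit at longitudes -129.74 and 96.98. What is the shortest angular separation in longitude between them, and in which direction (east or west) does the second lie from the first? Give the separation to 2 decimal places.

Raw difference: 96.98 − -129.74 = 226.72°.
Normalise into (−180°, 180°]: 226.72° − 360° = -133.28°.
Negative ⇒ the second point lies to the west; separation 133.28°.

133.28° west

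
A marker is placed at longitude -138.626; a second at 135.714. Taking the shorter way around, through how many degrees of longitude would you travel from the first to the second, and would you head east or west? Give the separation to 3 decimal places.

Raw difference: 135.714 − -138.626 = 274.34°.
Normalise into (−180°, 180°]: 274.34° − 360° = -85.66°.
Negative ⇒ the second point lies to the west; separation 85.660°.

85.660° west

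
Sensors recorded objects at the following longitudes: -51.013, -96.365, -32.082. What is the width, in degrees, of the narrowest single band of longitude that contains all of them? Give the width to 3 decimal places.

Sort the longitudes: -96.365°, -51.013°, -32.082°.
Eastward gaps between consecutive values (wrapping around): 45.352°, 18.931°, 295.717°.
Largest gap = 295.717° ⇒ minimal covering band is its complement: 360° − 295.717° = 64.283°.
Band runs from -96.365° eastward to -32.082°.

64.283°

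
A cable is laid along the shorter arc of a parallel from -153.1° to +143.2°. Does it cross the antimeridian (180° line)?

Yes

Naïve |143.2 − -153.1| = 296.3° > 180°, so the shorter arc goes the other way round — across 180°.
Signed shortest Δλ = ((143.2 − -153.1 + 180) mod 360) − 180 = -63.7°.
Going west by 63.7° from -153.1° passes through 180° before reaching +143.2°.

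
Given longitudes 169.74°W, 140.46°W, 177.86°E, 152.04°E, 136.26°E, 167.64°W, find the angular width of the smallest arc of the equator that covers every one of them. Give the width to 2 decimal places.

Sort the longitudes: -169.74°, -167.64°, -140.46°, +136.26°, +152.04°, +177.86°.
Eastward gaps between consecutive values (wrapping around): 2.10°, 27.18°, 276.72°, 15.78°, 25.82°, 12.40°.
Largest gap = 276.72° ⇒ minimal covering band is its complement: 360° − 276.72° = 83.28°.
Band runs from +136.26° eastward to -140.46°, crossing the antimeridian.

83.28°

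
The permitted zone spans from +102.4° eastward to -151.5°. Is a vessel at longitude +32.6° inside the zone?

No

Band width going east from +102.4° to -151.5°: ((-151.5 − 102.4) mod 360) = 106.1°.
Offset of +32.6° east of the west edge: ((32.6 − 102.4) mod 360) = 290.2°.
290.2° > 106.1° ⇒ outside.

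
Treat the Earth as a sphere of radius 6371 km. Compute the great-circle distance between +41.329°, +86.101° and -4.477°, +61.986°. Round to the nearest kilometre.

Δλ = 61.986 − 86.101 = -24.115°.
Δφ = -4.477 − 41.329 = -45.806°.
a = sin²(Δφ/2) + cos φ₁ · cos φ₂ · sin²(Δλ/2) = 0.184123.
c = 2·atan2(√a, √(1−a)) = 0.88698 rad → d = 6371·c ≈ 5650.96 km.

5651 km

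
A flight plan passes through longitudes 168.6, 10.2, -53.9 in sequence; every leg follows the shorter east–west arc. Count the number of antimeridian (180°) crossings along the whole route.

Leg 1: +168.6° → +10.2°, shortest Δλ = -158.4° (west) — does not cross 180°.
Leg 2: +10.2° → -53.9°, shortest Δλ = -64.1° (west) — does not cross 180°.
Total crossings: 0.

0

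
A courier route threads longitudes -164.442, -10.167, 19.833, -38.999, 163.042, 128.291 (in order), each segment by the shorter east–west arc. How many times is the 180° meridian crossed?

Leg 1: -164.442° → -10.167°, shortest Δλ = 154.275° (east) — does not cross 180°.
Leg 2: -10.167° → +19.833°, shortest Δλ = 30.0° (east) — does not cross 180°.
Leg 3: +19.833° → -38.999°, shortest Δλ = -58.832° (west) — does not cross 180°.
Leg 4: -38.999° → +163.042°, shortest Δλ = -157.959° (west) — crosses 180°.
Leg 5: +163.042° → +128.291°, shortest Δλ = -34.751° (west) — does not cross 180°.
Total crossings: 1.

1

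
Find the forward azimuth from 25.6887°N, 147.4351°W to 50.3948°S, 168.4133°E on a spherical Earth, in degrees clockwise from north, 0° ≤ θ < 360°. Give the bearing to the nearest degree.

206°

Δλ = 168.4133 − -147.4351 = 315.8484°; wrapped into (−180°, 180°]: -44.1516°.
θ = atan2( sin Δλ · cos φ₂ , cos φ₁ · sin φ₂ − sin φ₁ · cos φ₂ · cos Δλ )
  = atan2(-0.44405, -0.89258) = -153.550° → normalised to [0°, 360°): 206.450°.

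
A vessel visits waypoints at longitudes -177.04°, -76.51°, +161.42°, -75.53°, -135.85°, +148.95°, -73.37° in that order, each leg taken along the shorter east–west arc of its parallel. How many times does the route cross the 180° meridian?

Leg 1: -177.04° → -76.51°, shortest Δλ = 100.53° (east) — does not cross 180°.
Leg 2: -76.51° → +161.42°, shortest Δλ = -122.07° (west) — crosses 180°.
Leg 3: +161.42° → -75.53°, shortest Δλ = 123.05° (east) — crosses 180°.
Leg 4: -75.53° → -135.85°, shortest Δλ = -60.32° (west) — does not cross 180°.
Leg 5: -135.85° → +148.95°, shortest Δλ = -75.2° (west) — crosses 180°.
Leg 6: +148.95° → -73.37°, shortest Δλ = 137.68° (east) — crosses 180°.
Total crossings: 4.

4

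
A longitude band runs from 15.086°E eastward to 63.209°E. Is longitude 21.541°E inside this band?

Band width going east from +15.086° to +63.209°: ((63.209 − 15.086) mod 360) = 48.123°.
Offset of +21.541° east of the west edge: ((21.541 − 15.086) mod 360) = 6.455°.
6.455° ≤ 48.123° ⇒ inside.

Yes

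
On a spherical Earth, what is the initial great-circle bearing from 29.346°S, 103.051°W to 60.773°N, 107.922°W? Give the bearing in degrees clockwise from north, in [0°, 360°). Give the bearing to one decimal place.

Δλ = -107.922 − -103.051 = -4.871°.
θ = atan2( sin Δλ · cos φ₂ , cos φ₁ · sin φ₂ − sin φ₁ · cos φ₂ · cos Δλ )
  = atan2(-0.04146, 0.99913) = -2.376° → normalised to [0°, 360°): 357.624°.

357.6°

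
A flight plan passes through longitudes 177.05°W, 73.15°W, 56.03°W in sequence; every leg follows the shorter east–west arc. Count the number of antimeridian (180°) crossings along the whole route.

Leg 1: -177.05° → -73.15°, shortest Δλ = 103.9° (east) — does not cross 180°.
Leg 2: -73.15° → -56.03°, shortest Δλ = 17.12° (east) — does not cross 180°.
Total crossings: 0.

0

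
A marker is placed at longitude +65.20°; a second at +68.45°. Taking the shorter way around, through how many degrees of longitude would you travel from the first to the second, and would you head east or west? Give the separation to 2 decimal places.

Raw difference: 68.45 − 65.20 = 3.25°.
Normalise into (−180°, 180°]: 3.25° stays 3.25°.
Positive ⇒ the second point lies to the east; separation 3.25°.

3.25° east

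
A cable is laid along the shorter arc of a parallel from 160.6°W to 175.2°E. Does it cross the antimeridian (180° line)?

Yes

Naïve |175.2 − -160.6| = 335.8° > 180°, so the shorter arc goes the other way round — across 180°.
Signed shortest Δλ = ((175.2 − -160.6 + 180) mod 360) − 180 = -24.2°.
Going west by 24.2° from -160.6° passes through 180° before reaching +175.2°.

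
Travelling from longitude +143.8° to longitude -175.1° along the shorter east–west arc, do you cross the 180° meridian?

Naïve |-175.1 − 143.8| = 318.9° > 180°, so the shorter arc goes the other way round — across 180°.
Signed shortest Δλ = ((-175.1 − 143.8 + 180) mod 360) − 180 = 41.1°.
Going east by 41.1° from +143.8° passes through 180° before reaching -175.1°.

Yes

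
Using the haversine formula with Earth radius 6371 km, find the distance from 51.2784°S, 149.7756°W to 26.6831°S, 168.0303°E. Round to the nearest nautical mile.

Δλ = 168.0303 − -149.7756 = 317.8059°; wrapped into (−180°, 180°]: -42.1941°.
Δφ = -26.6831 − -51.2784 = 24.5953°.
a = sin²(Δφ/2) + cos φ₁ · cos φ₂ · sin²(Δλ/2) = 0.117780.
c = 2·atan2(√a, √(1−a)) = 0.70062 rad → d = 6371·c ≈ 4463.68 km ≈ 2410.19 nmi.

2410 nmi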